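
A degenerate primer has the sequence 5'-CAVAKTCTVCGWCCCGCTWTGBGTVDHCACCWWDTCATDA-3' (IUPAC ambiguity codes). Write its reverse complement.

Standard pairs A↔T, G↔C; ambiguity codes pair K↔M, W↔W, B↔V, D↔H. Complement (GTBTMAGABGCWGGGCGAWACVCABHDGTGGWWHAGTAHT), then reverse for 5'→3'.

5'-THATGAHWWGGTGDHBACVCAWAGCGGGWCGBAGAMTBTG-3'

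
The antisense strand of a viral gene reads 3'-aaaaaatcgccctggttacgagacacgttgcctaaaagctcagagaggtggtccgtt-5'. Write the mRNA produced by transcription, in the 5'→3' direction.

5'-UUUUUUAGCGGGACCAAUGCUCUGUGCAACGGAUUUUCGAGUCUCUCCACCAGGCAA-3'

Reading the template 3'→5' as shown, RNA polymerase pairs each base (A→U, T→A, G↔C) to build mRNA 5'→3' directly.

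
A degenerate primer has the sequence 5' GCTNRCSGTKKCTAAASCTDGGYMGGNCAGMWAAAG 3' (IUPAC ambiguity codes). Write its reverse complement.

5′-CTTTWKCTGNCCKRCCHAGSTTTAGMMACSGYNAGC-3′

Standard pairs A↔T, G↔C; ambiguity codes pair R↔Y, M↔K, W↔W, S↔S, D↔H, N↔N. Complement (CGANYGSCAMMGATTTSGAHCCRKCCNGTCKWTTTC), then reverse for 5'→3'.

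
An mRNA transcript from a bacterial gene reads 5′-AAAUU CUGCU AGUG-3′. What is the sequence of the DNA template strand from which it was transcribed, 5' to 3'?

Replace U with T to get the coding DNA strand: AAATTCTGCTAGTG. The template strand is its reverse complement (complement TTTAAGACGATCAC, then reverse).

5'-CACTAGCAGAATTT-3'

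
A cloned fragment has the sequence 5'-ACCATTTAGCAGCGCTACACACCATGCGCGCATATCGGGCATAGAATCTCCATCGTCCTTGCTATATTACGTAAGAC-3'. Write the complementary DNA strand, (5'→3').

Pairing A↔T and G↔C gives TGGTAAATCGTCGCGATGTGTGGTACGCGCGTATAGCCCGTATCTTAGAGGTAGCAGGAACGATATAATGCATTCTG, running 3'→5'. Reverse for the 5'→3' convention.

5'-GTCTTACGTAATATAGCAAGGACGATGGAGATTCTATGCCCGATATGCGCGCATGGTGTGTAGCGCTGCTAAATGGT-3'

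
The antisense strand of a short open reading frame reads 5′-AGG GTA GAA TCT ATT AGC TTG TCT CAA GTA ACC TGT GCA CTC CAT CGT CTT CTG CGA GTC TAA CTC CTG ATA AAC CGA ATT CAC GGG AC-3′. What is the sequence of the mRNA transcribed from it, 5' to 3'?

RNA polymerase reads the template 3'→5' and synthesizes mRNA 5'→3' by base-pairing (A→U, T→A, G↔C). The complement of the template is TCCCATCTTAGATAATCGAACAGAGTTCATTGGACACGTGAGGTAGCAGAAGACGCTCAGATTGAGGACTATTTGGCTTAAGTGCCCTG; antiparallel, so 5'→3' the coding strand is GTCCCGTGAATTCGGTTTATCAGGAGTTAGACTCGCAGAAGACGATGGAGTGCACAGGTTACTTGAGACAAGCTAATAGATTCTACCCT. Replace T with U for the mRNA.

5'-GUCCCGUGAAUUCGGUUUAUCAGGAGUUAGACUCGCAGAAGACGAUGGAGUGCACAGGUUACUUGAGACAAGCUAAUAGAUUCUACCCU-3'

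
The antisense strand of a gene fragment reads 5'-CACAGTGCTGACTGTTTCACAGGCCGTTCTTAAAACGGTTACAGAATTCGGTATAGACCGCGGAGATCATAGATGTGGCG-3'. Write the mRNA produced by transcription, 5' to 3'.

5'-CGCCACAUCUAUGAUCUCCGCGGUCUAUACCGAAUUCUGUAACCGUUUUAAGAACGGCCUGUGAAACAGUCAGCACUGUG-3'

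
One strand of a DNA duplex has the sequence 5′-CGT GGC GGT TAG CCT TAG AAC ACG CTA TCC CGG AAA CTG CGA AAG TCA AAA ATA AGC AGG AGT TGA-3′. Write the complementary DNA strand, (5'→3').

5′-TCAACTCCTGCTTATTTTTGACTTTCGCAGTTTCCGGGATAGCGTGTTCTAAGGCTAACCGCCACG-3′

Pairing A↔T and G↔C gives GCACCGCCAATCGGAATCTTGTGCGATAGGGCCTTTGACGCTTTCAGTTTTTATTCGTCCTCAACT, running 3'→5'. Reverse for the 5'→3' convention.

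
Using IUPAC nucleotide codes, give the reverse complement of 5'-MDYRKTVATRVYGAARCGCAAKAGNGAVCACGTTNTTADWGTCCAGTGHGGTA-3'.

Standard pairs A↔T, G↔C; ambiguity codes pair R↔Y, M↔K, W↔W, D↔H, V↔B, N↔N. Complement (KHRYMABTAYBRCTTYGCGTTMTCNCTBGTGCAANAATHWCAGGTCACDCCAT), then reverse for 5'→3'.

5'-TACCDCACTGGACWHTAANAACGTGBTCNCTMTTGCGYTTCRBYATBAMYRHK-3'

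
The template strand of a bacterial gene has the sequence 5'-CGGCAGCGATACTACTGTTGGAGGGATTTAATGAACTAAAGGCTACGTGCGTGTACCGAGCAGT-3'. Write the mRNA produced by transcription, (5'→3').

RNA polymerase reads the template 3'→5' and synthesizes mRNA 5'→3' by base-pairing (A→U, T→A, G↔C). The complement of the template is GCCGTCGCTATGATGACAACCTCCCTAAATTACTTGATTTCCGATGCACGCACATGGCTCGTCA; antiparallel, so 5'→3' the coding strand is ACTGCTCGGTACACGCACGTAGCCTTTAGTTCATTAAATCCCTCCAACAGTAGTATCGCTGCCG. Replace T with U for the mRNA.

5′-ACUGCUCGGUACACGCACGUAGCCUUUAGUUCAUUAAAUCCCUCCAACAGUAGUAUCGCUGCCG-3′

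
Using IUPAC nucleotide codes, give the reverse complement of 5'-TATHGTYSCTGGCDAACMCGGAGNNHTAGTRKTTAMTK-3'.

5′-MAKTAAMYACTADNNCTCCGKGTTHGCCAGSRACDATA-3′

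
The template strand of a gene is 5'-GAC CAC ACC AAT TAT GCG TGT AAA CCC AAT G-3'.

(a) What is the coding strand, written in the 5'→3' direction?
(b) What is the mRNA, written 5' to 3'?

(a) The coding strand is the reverse complement of the template: complement CTGGTGTGGTTAATACGCACATTTGGGTTAC, then reverse.
(b) mRNA has the coding-strand sequence with T→U.

(a) 5′-CATTGGGTTTACACGCATAATTGGTGTGGTC-3′
(b) 5'-CAUUGGGUUUACACGCAUAAUUGGUGUGGUC-3'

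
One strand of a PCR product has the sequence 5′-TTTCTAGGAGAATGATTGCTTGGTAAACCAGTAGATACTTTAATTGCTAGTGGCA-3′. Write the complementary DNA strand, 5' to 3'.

5'-TGCCACTAGCAATTAAAGTATCTACTGGTTTACCAAGCAATCATTCTCCTAGAAA-3'

The complement of TTTCTAGGAGAATGATTGCTTGGTAAACCAGTAGATACTTTAATTGCTAGTGGCA is AAAGATCCTCTTACTAACGAACCATTTGGTCATCTATGAAATTAACGATCACCGT (A↔T, G↔C). DNA strands are antiparallel, so the complementary strand runs 3'→5'; reversing gives the 5'→3' form.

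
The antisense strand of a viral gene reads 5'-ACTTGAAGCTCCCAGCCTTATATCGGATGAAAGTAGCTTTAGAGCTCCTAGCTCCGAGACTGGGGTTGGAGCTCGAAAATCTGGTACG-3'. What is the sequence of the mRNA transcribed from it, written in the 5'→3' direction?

5'-CGUACCAGAUUUUCGAGCUCCAACCCCAGUCUCGGAGCUAGGAGCUCUAAAGCUACUUUCAUCCGAUAUAAGGCUGGGAGCUUCAAGU-3'

RNA polymerase reads the template 3'→5' and synthesizes mRNA 5'→3' by base-pairing (A→U, T→A, G↔C). The complement of the template is TGAACTTCGAGGGTCGGAATATAGCCTACTTTCATCGAAATCTCGAGGATCGAGGCTCTGACCCCAACCTCGAGCTTTTAGACCATGC; antiparallel, so 5'→3' the coding strand is CGTACCAGATTTTCGAGCTCCAACCCCAGTCTCGGAGCTAGGAGCTCTAAAGCTACTTTCATCCGATATAAGGCTGGGAGCTTCAAGT. Replace T with U for the mRNA.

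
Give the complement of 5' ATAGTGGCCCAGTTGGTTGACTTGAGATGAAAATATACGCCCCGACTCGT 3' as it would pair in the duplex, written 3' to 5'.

3'-TATCACCGGGTCAACCAACTGAACTCTACTTTTATATGCGGGGCTGAGCA-5'

Base-pairing A↔T, G↔C gives the complement. The complementary strand is antiparallel, so paired with a 5'→3' strand it runs 3'→5'.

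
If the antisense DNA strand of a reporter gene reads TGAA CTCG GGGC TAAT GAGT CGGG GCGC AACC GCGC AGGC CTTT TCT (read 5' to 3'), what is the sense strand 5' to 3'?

5'-AGAAAAGGCCTGCGCGGTTGCGCCCCGACTCATTAGCCCCGAGTTCA-3'

The coding strand is complementary and antiparallel to the template: take the complement (A↔T, G↔C) and reverse.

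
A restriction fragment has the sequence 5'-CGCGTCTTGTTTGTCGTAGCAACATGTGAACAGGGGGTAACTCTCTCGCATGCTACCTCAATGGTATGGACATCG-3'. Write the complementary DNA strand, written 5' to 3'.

The complement of CGCGTCTTGTTTGTCGTAGCAACATGTGAACAGGGGGTAACTCTCTCGCATGCTACCTCAATGGTATGGACATCG is GCGCAGAACAAACAGCATCGTTGTACACTTGTCCCCCATTGAGAGAGCGTACGATGGAGTTACCATACCTGTAGC (A↔T, G↔C). DNA strands are antiparallel, so the complementary strand runs 3'→5'; reversing gives the 5'→3' form.

5'-CGATGTCCATACCATTGAGGTAGCATGCGAGAGAGTTACCCCCTGTTCACATGTTGCTACGACAAACAAGACGCG-3'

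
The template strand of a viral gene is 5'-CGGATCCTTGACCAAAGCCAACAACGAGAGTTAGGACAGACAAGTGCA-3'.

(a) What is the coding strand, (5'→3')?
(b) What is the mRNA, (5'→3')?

(a) 5'-TGCACTTGTCTGTCCTAACTCTCGTTGTTGGCTTTGGTCAAGGATCCG-3'
(b) 5'-UGCACUUGUCUGUCCUAACUCUCGUUGUUGGCUUUGGUCAAGGAUCCG-3'

(a) The coding strand is the reverse complement of the template: complement GCCTAGGAACTGGTTTCGGTTGTTGCTCTCAATCCTGTCTGTTCACGT, then reverse.
(b) mRNA has the coding-strand sequence with T→U.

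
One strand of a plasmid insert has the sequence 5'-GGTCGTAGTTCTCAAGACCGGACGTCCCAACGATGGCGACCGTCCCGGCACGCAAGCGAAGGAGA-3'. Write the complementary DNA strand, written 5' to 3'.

The complement of GGTCGTAGTTCTCAAGACCGGACGTCCCAACGATGGCGACCGTCCCGGCACGCAAGCGAAGGAGA is CCAGCATCAAGAGTTCTGGCCTGCAGGGTTGCTACCGCTGGCAGGGCCGTGCGTTCGCTTCCTCT (A↔T, G↔C). DNA strands are antiparallel, so the complementary strand runs 3'→5'; reversing gives the 5'→3' form.

5'-TCTCCTTCGCTTGCGTGCCGGGACGGTCGCCATCGTTGGGACGTCCGGTCTTGAGAACTACGACC-3'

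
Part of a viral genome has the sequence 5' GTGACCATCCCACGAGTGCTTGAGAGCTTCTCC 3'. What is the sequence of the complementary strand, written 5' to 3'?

5'-GGAGAAGCTCTCAAGCACTCGTGGGATGGTCAC-3'

The complement of GTGACCATCCCACGAGTGCTTGAGAGCTTCTCC is CACTGGTAGGGTGCTCACGAACTCTCGAAGAGG (A↔T, G↔C). DNA strands are antiparallel, so the complementary strand runs 3'→5'; reversing gives the 5'→3' form.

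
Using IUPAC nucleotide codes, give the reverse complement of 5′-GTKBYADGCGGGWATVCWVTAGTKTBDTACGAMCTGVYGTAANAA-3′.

Standard pairs A↔T, G↔C; ambiguity codes pair Y↔R, M↔K, W↔W, B↔V, D↔H, N↔N. Complement (CAMVRTHCGCCCWTABGWBATCAMAVHATGCTKGACBRCATTNTT), then reverse for 5'→3'.

5′-TTNTTACRBCAGKTCGTAHVAMACTABWGBATWCCCGCHTRVMAC-3′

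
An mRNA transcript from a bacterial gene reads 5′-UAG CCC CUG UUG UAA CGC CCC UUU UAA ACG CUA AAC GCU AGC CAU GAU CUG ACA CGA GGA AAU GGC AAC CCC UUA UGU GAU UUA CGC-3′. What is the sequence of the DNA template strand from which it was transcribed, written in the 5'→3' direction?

5'-GCGTAAATCACATAAGGGGTTGCCATTTCCTCGTGTCAGATCATGGCTAGCGTTTAGCGTTTAAAAGGGGCGTTACAACAGGGGCTA-3'

Replace U with T to get the coding DNA strand: TAGCCCCTGTTGTAACGCCCCTTTTAAACGCTAAACGCTAGCCATGATCTGACACGAGGAAATGGCAACCCCTTATGTGATTTACGC. The template strand is its reverse complement (complement ATCGGGGACAACATTGCGGGGAAAATTTGCGATTTGCGATCGGTACTAGACTGTGCTCCTTTACCGTTGGGGAATACACTAAATGCG, then reverse).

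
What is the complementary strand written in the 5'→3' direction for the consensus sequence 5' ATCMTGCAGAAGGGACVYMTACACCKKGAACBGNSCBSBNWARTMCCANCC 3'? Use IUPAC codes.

5'-GGNTGGKAYTWNVSVGSNCVGTTCMMGGTGTAKRBGTCCCTTCTGCAKGAT-3'

Standard pairs A↔T, G↔C; ambiguity codes pair R↔Y, M↔K, W↔W, S↔S, B↔V, N↔N. Complement (TAGKACGTCTTCCCTGBRKATGTGGMMCTTGVCNSGVSVNWTYAKGGTNGG), then reverse for 5'→3'.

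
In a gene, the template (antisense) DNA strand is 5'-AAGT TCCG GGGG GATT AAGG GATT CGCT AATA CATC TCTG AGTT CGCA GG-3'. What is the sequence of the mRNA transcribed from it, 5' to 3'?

The mRNA has the sequence of the coding strand (reverse complement of the template) with T→U. Reverse complement of AAGTTCCGGGGGGATTAAGGGATTCGCTAATACATCTCTGAGTTCGCAGG is CCTGCGAACTCAGAGATGTATTAGCGAATCCCTTAATCCCCCCGGAACTT; then T→U.

5'-CCUGCGAACUCAGAGAUGUAUUAGCGAAUCCCUUAAUCCCCCCGGAACUU-3'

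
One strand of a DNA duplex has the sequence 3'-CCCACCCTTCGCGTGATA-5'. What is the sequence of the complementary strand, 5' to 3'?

The strand is given 3'→5', so its complement runs 5'→3' in the same left-to-right order: pair each base A↔T, G↔C.

5'-GGGTGGGAAGCGCACTAT-3'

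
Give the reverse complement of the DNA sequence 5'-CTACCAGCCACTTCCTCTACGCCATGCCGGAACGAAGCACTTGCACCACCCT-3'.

5'-AGGGTGGTGCAAGTGCTTCGTTCCGGCATGGCGTAGAGGAAGTGGCTGGTAG-3'

Complement each base (A↔T, G↔C): GATGGTCGGTGAAGGAGATGCGGTACGGCCTTGCTTCGTGAACGTGGTGGGA. Then reverse.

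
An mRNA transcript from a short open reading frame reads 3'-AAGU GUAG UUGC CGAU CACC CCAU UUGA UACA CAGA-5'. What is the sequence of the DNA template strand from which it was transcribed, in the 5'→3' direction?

5′-TTCACATCAACGGCTAGTGGGGTAAACTATGTGTCT-3′

Written 5'→3' the mRNA is AGACACAUAGUUUACCCCACUAGCCGUUGAUGUGAA, so the coding DNA strand is AGACACATAGTTTACCCCACTAGCCGTTGATGTGAA. The template is its reverse complement.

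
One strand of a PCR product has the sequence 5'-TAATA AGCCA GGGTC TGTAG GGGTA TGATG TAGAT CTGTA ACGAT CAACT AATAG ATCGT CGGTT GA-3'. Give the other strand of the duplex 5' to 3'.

5'-TCAACCGACGATCTATTAGTTGATCGTTACAGATCTACATCATACCCCTACAGACCCTGGCTTATTA-3'

The complement of TAATAAGCCAGGGTCTGTAGGGGTATGATGTAGATCTGTAACGATCAACTAATAGATCGTCGGTTGA is ATTATTCGGTCCCAGACATCCCCATACTACATCTAGACATTGCTAGTTGATTATCTAGCAGCCAACT (A↔T, G↔C). DNA strands are antiparallel, so the complementary strand runs 3'→5'; reversing gives the 5'→3' form.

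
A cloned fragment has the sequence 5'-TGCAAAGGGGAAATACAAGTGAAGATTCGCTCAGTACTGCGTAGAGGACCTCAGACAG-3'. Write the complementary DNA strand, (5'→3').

5'-CTGTCTGAGGTCCTCTACGCAGTACTGAGCGAATCTTCACTTGTATTTCCCCTTTGCA-3'

Pairing A↔T and G↔C gives ACGTTTCCCCTTTATGTTCACTTCTAAGCGAGTCATGACGCATCTCCTGGAGTCTGTC, running 3'→5'. Reverse for the 5'→3' convention.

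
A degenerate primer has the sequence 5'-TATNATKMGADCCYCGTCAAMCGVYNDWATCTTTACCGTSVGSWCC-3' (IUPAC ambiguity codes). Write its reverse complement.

Standard pairs A↔T, G↔C; ambiguity codes pair Y↔R, M↔K, W↔W, S↔S, D↔H, V↔B, N↔N. Complement (ATANTAMKCTHGGRGCAGTTKGCBRNHWTAGAAATGGCASBCSWGG), then reverse for 5'→3'.

5'-GGWSCBSACGGTAAAGATWHNRBCGKTTGACGRGGHTCKMATNATA-3'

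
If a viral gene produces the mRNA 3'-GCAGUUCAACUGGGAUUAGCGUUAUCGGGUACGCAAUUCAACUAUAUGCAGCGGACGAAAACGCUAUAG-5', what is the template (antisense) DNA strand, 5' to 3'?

Written 5'→3' the mRNA is GAUAUCGCAAAAGCAGGCGACGUAUAUCAACUUAACGCAUGGGCUAUUGCGAUUAGGGUCAACUUGACG, so the coding DNA strand is GATATCGCAAAAGCAGGCGACGTATATCAACTTAACGCATGGGCTATTGCGATTAGGGTCAACTTGACG. The template is its reverse complement.

5′-CGTCAAGTTGACCCTAATCGCAATAGCCCATGCGTTAAGTTGATATACGTCGCCTGCTTTTGCGATATC-3′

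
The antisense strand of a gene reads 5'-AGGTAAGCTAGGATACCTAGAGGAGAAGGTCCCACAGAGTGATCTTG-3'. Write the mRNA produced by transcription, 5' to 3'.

RNA polymerase reads the template 3'→5' and synthesizes mRNA 5'→3' by base-pairing (A→U, T→A, G↔C). The complement of the template is TCCATTCGATCCTATGGATCTCCTCTTCCAGGGTGTCTCACTAGAAC; antiparallel, so 5'→3' the coding strand is CAAGATCACTCTGTGGGACCTTCTCCTCTAGGTATCCTAGCTTACCT. Replace T with U for the mRNA.

5′-CAAGAUCACUCUGUGGGACCUUCUCCUCUAGGUAUCCUAGCUUACCU-3′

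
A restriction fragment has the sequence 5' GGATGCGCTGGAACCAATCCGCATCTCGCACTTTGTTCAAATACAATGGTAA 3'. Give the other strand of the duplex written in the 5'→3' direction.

5'-TTACCATTGTATTTGAACAAAGTGCGAGATGCGGATTGGTTCCAGCGCATCC-3'

Pairing A↔T and G↔C gives CCTACGCGACCTTGGTTAGGCGTAGAGCGTGAAACAAGTTTATGTTACCATT, running 3'→5'. Reverse for the 5'→3' convention.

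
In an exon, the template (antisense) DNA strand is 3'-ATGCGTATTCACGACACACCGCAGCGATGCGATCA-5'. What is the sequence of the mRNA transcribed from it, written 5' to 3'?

Reading the template 3'→5' as shown, RNA polymerase pairs each base (A→U, T→A, G↔C) to build mRNA 5'→3' directly.

5'-UACGCAUAAGUGCUGUGUGGCGUCGCUACGCUAGU-3'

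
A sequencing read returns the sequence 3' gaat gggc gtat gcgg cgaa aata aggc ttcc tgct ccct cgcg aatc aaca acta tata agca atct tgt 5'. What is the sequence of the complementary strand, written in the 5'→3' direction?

5'-CTTACCCGCATACGCCGCTTTTATTCCGAAGGACGAGGGAGCGCTTAGTTGTTGATATATTCGTTAGAACA-3'

The strand is given 3'→5', so its complement runs 5'→3' in the same left-to-right order: pair each base A↔T, G↔C.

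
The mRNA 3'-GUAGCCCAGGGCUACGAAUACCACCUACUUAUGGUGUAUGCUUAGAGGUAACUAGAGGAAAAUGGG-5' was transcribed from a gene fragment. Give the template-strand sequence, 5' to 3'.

Written 5'→3' the mRNA is GGGUAAAAGGAGAUCAAUGGAGAUUCGUAUGUGGUAUUCAUCCACCAUAAGCAUCGGGACCCGAUG, so the coding DNA strand is GGGTAAAAGGAGATCAATGGAGATTCGTATGTGGTATTCATCCACCATAAGCATCGGGACCCGATG. The template is its reverse complement.

5′-CATCGGGTCCCGATGCTTATGGTGGATGAATACCACATACGAATCTCCATTGATCTCCTTTTACCC-3′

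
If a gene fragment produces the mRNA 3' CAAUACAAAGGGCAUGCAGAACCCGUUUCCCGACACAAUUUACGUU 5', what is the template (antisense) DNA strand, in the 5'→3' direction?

Written 5'→3' the mRNA is UUGCAUUUAACACAGCCCUUUGCCCAAGACGUACGGGAAACAUAAC, so the coding DNA strand is TTGCATTTAACACAGCCCTTTGCCCAAGACGTACGGGAAACATAAC. The template is its reverse complement.

5'-GTTATGTTTCCCGTACGTCTTGGGCAAAGGGCTGTGTTAAATGCAA-3'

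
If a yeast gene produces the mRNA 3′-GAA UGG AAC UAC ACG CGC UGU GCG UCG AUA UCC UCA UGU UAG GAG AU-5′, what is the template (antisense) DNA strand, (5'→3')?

5′-CTTACCTTGATGTGCGCGACACGCAGCTATAGGAGTACAATCCTCTA-3′

Written 5'→3' the mRNA is UAGAGGAUUGUACUCCUAUAGCUGCGUGUCGCGCACAUCAAGGUAAG, so the coding DNA strand is TAGAGGATTGTACTCCTATAGCTGCGTGTCGCGCACATCAAGGTAAG. The template is its reverse complement.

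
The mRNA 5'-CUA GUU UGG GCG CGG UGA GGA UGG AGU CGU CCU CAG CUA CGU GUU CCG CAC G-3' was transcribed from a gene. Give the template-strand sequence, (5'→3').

5'-CGTGCGGAACACGTAGCTGAGGACGACTCCATCCTCACCGCGCCCAAACTAG-3'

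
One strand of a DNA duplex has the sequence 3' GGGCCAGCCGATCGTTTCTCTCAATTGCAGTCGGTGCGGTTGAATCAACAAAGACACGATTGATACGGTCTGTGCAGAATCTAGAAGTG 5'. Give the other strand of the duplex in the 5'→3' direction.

The strand is given 3'→5', so its complement runs 5'→3' in the same left-to-right order: pair each base A↔T, G↔C.

5′-CCCGGTCGGCTAGCAAAGAGAGTTAACGTCAGCCACGCCAACTTAGTTGTTTCTGTGCTAACTATGCCAGACACGTCTTAGATCTTCAC-3′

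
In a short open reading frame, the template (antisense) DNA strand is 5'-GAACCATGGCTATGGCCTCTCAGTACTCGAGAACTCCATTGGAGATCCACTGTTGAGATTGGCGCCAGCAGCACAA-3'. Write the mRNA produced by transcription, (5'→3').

RNA polymerase reads the template 3'→5' and synthesizes mRNA 5'→3' by base-pairing (A→U, T→A, G↔C). The complement of the template is CTTGGTACCGATACCGGAGAGTCATGAGCTCTTGAGGTAACCTCTAGGTGACAACTCTAACCGCGGTCGTCGTGTT; antiparallel, so 5'→3' the coding strand is TTGTGCTGCTGGCGCCAATCTCAACAGTGGATCTCCAATGGAGTTCTCGAGTACTGAGAGGCCATAGCCATGGTTC. Replace T with U for the mRNA.

5′-UUGUGCUGCUGGCGCCAAUCUCAACAGUGGAUCUCCAAUGGAGUUCUCGAGUACUGAGAGGCCAUAGCCAUGGUUC-3′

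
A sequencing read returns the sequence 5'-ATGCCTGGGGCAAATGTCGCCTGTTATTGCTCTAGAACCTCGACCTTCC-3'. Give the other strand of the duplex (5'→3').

5'-GGAAGGTCGAGGTTCTAGAGCAATAACAGGCGACATTTGCCCCAGGCAT-3'

The complement of ATGCCTGGGGCAAATGTCGCCTGTTATTGCTCTAGAACCTCGACCTTCC is TACGGACCCCGTTTACAGCGGACAATAACGAGATCTTGGAGCTGGAAGG (A↔T, G↔C). DNA strands are antiparallel, so the complementary strand runs 3'→5'; reversing gives the 5'→3' form.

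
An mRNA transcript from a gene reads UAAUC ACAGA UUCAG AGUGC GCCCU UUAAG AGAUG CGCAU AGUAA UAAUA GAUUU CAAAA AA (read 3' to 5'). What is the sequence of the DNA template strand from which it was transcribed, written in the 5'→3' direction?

5′-ATTAGTGTCTAAGTCTCACGCGGGAAATTCTCTACGCGTATCATTATTATCTAAAGTTTTTT-3′

Written 5'→3' the mRNA is AAAAAACUUUAGAUAAUAAUGAUACGCGUAGAGAAUUUCCCGCGUGAGACUUAGACACUAAU, so the coding DNA strand is AAAAAACTTTAGATAATAATGATACGCGTAGAGAATTTCCCGCGTGAGACTTAGACACTAAT. The template is its reverse complement.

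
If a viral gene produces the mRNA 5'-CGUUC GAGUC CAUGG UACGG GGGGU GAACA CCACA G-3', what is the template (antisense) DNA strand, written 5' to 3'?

5'-CTGTGGTGTTCACCCCCCGTACCATGGACTCGAACG-3'

Replace U with T to get the coding DNA strand: CGTTCGAGTCCATGGTACGGGGGGTGAACACCACAG. The template strand is its reverse complement (complement GCAAGCTCAGGTACCATGCCCCCCACTTGTGGTGTC, then reverse).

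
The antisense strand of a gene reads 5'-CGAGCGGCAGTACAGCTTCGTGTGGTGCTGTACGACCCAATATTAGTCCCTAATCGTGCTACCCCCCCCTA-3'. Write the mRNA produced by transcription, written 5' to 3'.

5'-UAGGGGGGGGUAGCACGAUUAGGGACUAAUAUUGGGUCGUACAGCACCACACGAAGCUGUACUGCCGCUCG-3'

RNA polymerase reads the template 3'→5' and synthesizes mRNA 5'→3' by base-pairing (A→U, T→A, G↔C). The complement of the template is GCTCGCCGTCATGTCGAAGCACACCACGACATGCTGGGTTATAATCAGGGATTAGCACGATGGGGGGGGAT; antiparallel, so 5'→3' the coding strand is TAGGGGGGGGTAGCACGATTAGGGACTAATATTGGGTCGTACAGCACCACACGAAGCTGTACTGCCGCTCG. Replace T with U for the mRNA.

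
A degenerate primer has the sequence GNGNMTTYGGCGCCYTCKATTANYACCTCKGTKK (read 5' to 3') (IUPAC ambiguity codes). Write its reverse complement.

5'-MMACMGAGGTRNTAATMGARGGCGCCRAAKNCNC-3'

Standard pairs A↔T, G↔C; ambiguity codes pair Y↔R, M↔K, N↔N. Complement (CNCNKAARCCGCGGRAGMTAATNRTGGAGMCAMM), then reverse for 5'→3'.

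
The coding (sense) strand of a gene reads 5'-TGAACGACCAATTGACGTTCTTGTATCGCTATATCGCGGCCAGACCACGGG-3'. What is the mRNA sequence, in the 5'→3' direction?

5'-UGAACGACCAAUUGACGUUCUUGUAUCGCUAUAUCGCGGCCAGACCACGGG-3'

The mRNA is synthesized from the template strand, so it matches the coding strand with T replaced by U.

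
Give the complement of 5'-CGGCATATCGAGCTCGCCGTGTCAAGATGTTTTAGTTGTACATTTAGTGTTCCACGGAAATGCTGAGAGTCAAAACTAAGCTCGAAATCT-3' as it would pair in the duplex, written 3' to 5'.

3′-GCCGTATAGCTCGAGCGGCACAGTTCTACAAAATCAACATGTAAATCACAAGGTGCCTTTACGACTCTCAGTTTTGATTCGAGCTTTAGA-5′

Base-pairing A↔T, G↔C gives the complement. The complementary strand is antiparallel, so paired with a 5'→3' strand it runs 3'→5'.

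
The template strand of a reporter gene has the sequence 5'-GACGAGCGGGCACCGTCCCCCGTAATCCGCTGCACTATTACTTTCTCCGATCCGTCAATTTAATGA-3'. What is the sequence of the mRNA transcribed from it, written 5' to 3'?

5'-UCAUUAAAUUGACGGAUCGGAGAAAGUAAUAGUGCAGCGGAUUACGGGGGACGGUGCCCGCUCGUC-3'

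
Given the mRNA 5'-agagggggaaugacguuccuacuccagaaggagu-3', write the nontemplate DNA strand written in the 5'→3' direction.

5′-AGAGGGGGAATGACGTTCCTACTCCAGAAGGAGT-3′

The coding DNA strand has the same 5'→3' sequence as the mRNA with U replaced by T.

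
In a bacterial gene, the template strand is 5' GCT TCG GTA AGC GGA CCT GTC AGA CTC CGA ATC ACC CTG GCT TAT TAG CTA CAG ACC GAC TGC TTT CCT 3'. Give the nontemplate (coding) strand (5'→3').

5′-AGGAAAGCAGTCGGTCTGTAGCTAATAAGCCAGGGTGATTCGGAGTCTGACAGGTCCGCTTACCGAAGC-3′

The coding strand is complementary and antiparallel to the template: take the complement (A↔T, G↔C) and reverse.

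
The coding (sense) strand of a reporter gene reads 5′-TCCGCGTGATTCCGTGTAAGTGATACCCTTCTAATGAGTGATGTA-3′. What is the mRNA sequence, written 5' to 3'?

5'-UCCGCGUGAUUCCGUGUAAGUGAUACCCUUCUAAUGAGUGAUGUA-3'

The mRNA is synthesized from the template strand, so it matches the coding strand with T replaced by U.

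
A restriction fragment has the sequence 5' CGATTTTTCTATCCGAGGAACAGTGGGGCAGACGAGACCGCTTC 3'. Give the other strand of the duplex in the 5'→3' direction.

Pairing A↔T and G↔C gives GCTAAAAAGATAGGCTCCTTGTCACCCCGTCTGCTCTGGCGAAG, running 3'→5'. Reverse for the 5'→3' convention.

5'-GAAGCGGTCTCGTCTGCCCCACTGTTCCTCGGATAGAAAAATCG-3'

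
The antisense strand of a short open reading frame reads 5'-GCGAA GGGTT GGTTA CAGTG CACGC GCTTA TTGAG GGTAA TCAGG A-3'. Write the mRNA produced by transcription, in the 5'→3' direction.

5′-UCCUGAUUACCCUCAAUAAGCGCGUGCACUGUAACCAACCCUUCGC-3′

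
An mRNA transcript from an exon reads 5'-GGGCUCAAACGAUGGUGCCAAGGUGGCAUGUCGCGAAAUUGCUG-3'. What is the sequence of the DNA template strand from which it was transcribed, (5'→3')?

5'-CAGCAATTTCGCGACATGCCACCTTGGCACCATCGTTTGAGCCC-3'

Replace U with T to get the coding DNA strand: GGGCTCAAACGATGGTGCCAAGGTGGCATGTCGCGAAATTGCTG. The template strand is its reverse complement (complement CCCGAGTTTGCTACCACGGTTCCACCGTACAGCGCTTTAACGAC, then reverse).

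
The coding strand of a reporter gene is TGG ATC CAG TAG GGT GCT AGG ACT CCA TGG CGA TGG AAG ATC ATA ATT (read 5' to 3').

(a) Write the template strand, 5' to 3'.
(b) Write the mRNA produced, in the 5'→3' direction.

(a) The template strand is the reverse complement of the coding strand: complement ACCTAGGTCATCCCACGATCCTGAGGTACCGCTACCTTCTAGTATTAA, then reverse.
(b) mRNA matches the coding strand with T→U.

(a) 5'-AATTATGATCTTCCATCGCCATGGAGTCCTAGCACCCTACTGGATCCA-3'
(b) 5'-UGGAUCCAGUAGGGUGCUAGGACUCCAUGGCGAUGGAAGAUCAUAAUU-3'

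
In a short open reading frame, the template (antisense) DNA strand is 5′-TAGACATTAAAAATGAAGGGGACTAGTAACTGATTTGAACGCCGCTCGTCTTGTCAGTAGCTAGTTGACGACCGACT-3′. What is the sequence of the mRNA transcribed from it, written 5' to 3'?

5'-AGUCGGUCGUCAACUAGCUACUGACAAGACGAGCGGCGUUCAAAUCAGUUACUAGUCCCCUUCAUUUUUAAUGUCUA-3'

The mRNA has the sequence of the coding strand (reverse complement of the template) with T→U. Reverse complement of TAGACATTAAAAATGAAGGGGACTAGTAACTGATTTGAACGCCGCTCGTCTTGTCAGTAGCTAGTTGACGACCGACT is AGTCGGTCGTCAACTAGCTACTGACAAGACGAGCGGCGTTCAAATCAGTTACTAGTCCCCTTCATTTTTAATGTCTA; then T→U.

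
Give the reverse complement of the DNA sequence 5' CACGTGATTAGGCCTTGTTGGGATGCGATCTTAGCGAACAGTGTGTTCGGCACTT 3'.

5'-AAGTGCCGAACACACTGTTCGCTAAGATCGCATCCCAACAAGGCCTAATCACGTG-3'

Reading the sequence 3'→5' and pairing each base (A↔T, G↔C) gives the reverse complement directly.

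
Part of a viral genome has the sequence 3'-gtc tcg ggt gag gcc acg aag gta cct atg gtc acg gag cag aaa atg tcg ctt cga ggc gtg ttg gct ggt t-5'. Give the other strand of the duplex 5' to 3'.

5'-CAGAGCCCACTCCGGTGCTTCCATGGATACCAGTGCCTCGTCTTTTACAGCGAAGCTCCGCACAACCGACCAA-3'

The strand is given 3'→5', so its complement runs 5'→3' in the same left-to-right order: pair each base A↔T, G↔C.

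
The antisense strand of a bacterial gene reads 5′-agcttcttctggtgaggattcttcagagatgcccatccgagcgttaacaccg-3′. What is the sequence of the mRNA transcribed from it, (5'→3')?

RNA polymerase reads the template 3'→5' and synthesizes mRNA 5'→3' by base-pairing (A→U, T→A, G↔C). The complement of the template is TCGAAGAAGACCACTCCTAAGAAGTCTCTACGGGTAGGCTCGCAATTGTGGC; antiparallel, so 5'→3' the coding strand is CGGTGTTAACGCTCGGATGGGCATCTCTGAAGAATCCTCACCAGAAGAAGCT. Replace T with U for the mRNA.

5′-CGGUGUUAACGCUCGGAUGGGCAUCUCUGAAGAAUCCUCACCAGAAGAAGCU-3′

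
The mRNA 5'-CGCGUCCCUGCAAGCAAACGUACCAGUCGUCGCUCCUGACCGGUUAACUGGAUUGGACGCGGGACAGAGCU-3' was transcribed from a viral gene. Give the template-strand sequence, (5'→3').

5′-AGCTCTGTCCCGCGTCCAATCCAGTTAACCGGTCAGGAGCGACGACTGGTACGTTTGCTTGCAGGGACGCG-3′

Replace U with T to get the coding DNA strand: CGCGTCCCTGCAAGCAAACGTACCAGTCGTCGCTCCTGACCGGTTAACTGGATTGGACGCGGGACAGAGCT. The template strand is its reverse complement (complement GCGCAGGGACGTTCGTTTGCATGGTCAGCAGCGAGGACTGGCCAATTGACCTAACCTGCGCCCTGTCTCGA, then reverse).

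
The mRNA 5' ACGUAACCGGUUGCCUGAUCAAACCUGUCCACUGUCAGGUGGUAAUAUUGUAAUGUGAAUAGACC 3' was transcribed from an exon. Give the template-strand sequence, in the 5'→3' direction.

5′-GGTCTATTCACATTACAATATTACCACCTGACAGTGGACAGGTTTGATCAGGCAACCGGTTACGT-3′

Replace U with T to get the coding DNA strand: ACGTAACCGGTTGCCTGATCAAACCTGTCCACTGTCAGGTGGTAATATTGTAATGTGAATAGACC. The template strand is its reverse complement (complement TGCATTGGCCAACGGACTAGTTTGGACAGGTGACAGTCCACCATTATAACATTACACTTATCTGG, then reverse).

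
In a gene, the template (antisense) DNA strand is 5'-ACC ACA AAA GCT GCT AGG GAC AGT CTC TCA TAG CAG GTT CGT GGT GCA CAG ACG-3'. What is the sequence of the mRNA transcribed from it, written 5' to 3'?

RNA polymerase reads the template 3'→5' and synthesizes mRNA 5'→3' by base-pairing (A→U, T→A, G↔C). The complement of the template is TGGTGTTTTCGACGATCCCTGTCAGAGAGTATCGTCCAAGCACCACGTGTCTGC; antiparallel, so 5'→3' the coding strand is CGTCTGTGCACCACGAACCTGCTATGAGAGACTGTCCCTAGCAGCTTTTGTGGT. Replace T with U for the mRNA.

5′-CGUCUGUGCACCACGAACCUGCUAUGAGAGACUGUCCCUAGCAGCUUUUGUGGU-3′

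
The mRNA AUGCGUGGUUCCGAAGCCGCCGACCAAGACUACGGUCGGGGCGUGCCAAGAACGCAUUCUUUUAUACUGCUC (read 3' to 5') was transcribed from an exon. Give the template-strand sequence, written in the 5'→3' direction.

Written 5'→3' the mRNA is CUCGUCAUAUUUUCUUACGCAAGAACCGUGCGGGGCUGGCAUCAGAACCAGCCGCCGAAGCCUUGGUGCGUA, so the coding DNA strand is CTCGTCATATTTTCTTACGCAAGAACCGTGCGGGGCTGGCATCAGAACCAGCCGCCGAAGCCTTGGTGCGTA. The template is its reverse complement.

5'-TACGCACCAAGGCTTCGGCGGCTGGTTCTGATGCCAGCCCCGCACGGTTCTTGCGTAAGAAAATATGACGAG-3'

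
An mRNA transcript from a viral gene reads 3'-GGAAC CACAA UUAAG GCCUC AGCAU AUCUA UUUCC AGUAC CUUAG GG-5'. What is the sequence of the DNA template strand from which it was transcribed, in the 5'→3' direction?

Written 5'→3' the mRNA is GGGAUUCCAUGACCUUUAUCUAUACGACUCCGGAAUUAACACCAAGG, so the coding DNA strand is GGGATTCCATGACCTTTATCTATACGACTCCGGAATTAACACCAAGG. The template is its reverse complement.

5'-CCTTGGTGTTAATTCCGGAGTCGTATAGATAAAGGTCATGGAATCCC-3'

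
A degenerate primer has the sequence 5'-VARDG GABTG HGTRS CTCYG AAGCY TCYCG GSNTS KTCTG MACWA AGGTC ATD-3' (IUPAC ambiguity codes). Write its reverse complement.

Standard pairs A↔T, G↔C; ambiguity codes pair R↔Y, M↔K, W↔W, S↔S, B↔V, D↔H, N↔N. Complement (BTYHCCTVACDCAYSGAGRCTTCGRAGRGCCSNASMAGACKTGWTTCCAGTAH), then reverse for 5'→3'.

5'-HATGACCTTWGTKCAGAMSANSCCGRGARGCTTCRGAGSYACDCAVTCCHYTB-3'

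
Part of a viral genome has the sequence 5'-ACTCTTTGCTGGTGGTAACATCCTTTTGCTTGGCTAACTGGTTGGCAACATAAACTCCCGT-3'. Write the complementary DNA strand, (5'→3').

5'-ACGGGAGTTTATGTTGCCAACCAGTTAGCCAAGCAAAAGGATGTTACCACCAGCAAAGAGT-3'

Pairing A↔T and G↔C gives TGAGAAACGACCACCATTGTAGGAAAACGAACCGATTGACCAACCGTTGTATTTGAGGGCA, running 3'→5'. Reverse for the 5'→3' convention.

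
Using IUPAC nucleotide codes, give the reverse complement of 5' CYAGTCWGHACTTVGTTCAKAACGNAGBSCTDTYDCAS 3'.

5'-STGHRAHAGSVCTNCGTTMTGAACBAAGTDCWGACTRG-3'

Standard pairs A↔T, G↔C; ambiguity codes pair Y↔R, K↔M, W↔W, S↔S, B↔V, D↔H, N↔N. Complement (GRTCAGWCDTGAABCAAGTMTTGCNTCVSGAHARHGTS), then reverse for 5'→3'.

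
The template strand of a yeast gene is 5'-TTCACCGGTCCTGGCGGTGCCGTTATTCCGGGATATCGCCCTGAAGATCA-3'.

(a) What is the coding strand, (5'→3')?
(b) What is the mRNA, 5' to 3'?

(a) 5'-TGATCTTCAGGGCGATATCCCGGAATAACGGCACCGCCAGGACCGGTGAA-3'
(b) 5'-UGAUCUUCAGGGCGAUAUCCCGGAAUAACGGCACCGCCAGGACCGGUGAA-3'

(a) The coding strand is the reverse complement of the template: complement AAGTGGCCAGGACCGCCACGGCAATAAGGCCCTATAGCGGGACTTCTAGT, then reverse.
(b) mRNA has the coding-strand sequence with T→U.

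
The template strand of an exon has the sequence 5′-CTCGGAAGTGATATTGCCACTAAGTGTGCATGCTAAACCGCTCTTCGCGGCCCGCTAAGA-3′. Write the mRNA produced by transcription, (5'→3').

5'-UCUUAGCGGGCCGCGAAGAGCGGUUUAGCAUGCACACUUAGUGGCAAUAUCACUUCCGAG-3'

RNA polymerase reads the template 3'→5' and synthesizes mRNA 5'→3' by base-pairing (A→U, T→A, G↔C). The complement of the template is GAGCCTTCACTATAACGGTGATTCACACGTACGATTTGGCGAGAAGCGCCGGGCGATTCT; antiparallel, so 5'→3' the coding strand is TCTTAGCGGGCCGCGAAGAGCGGTTTAGCATGCACACTTAGTGGCAATATCACTTCCGAG. Replace T with U for the mRNA.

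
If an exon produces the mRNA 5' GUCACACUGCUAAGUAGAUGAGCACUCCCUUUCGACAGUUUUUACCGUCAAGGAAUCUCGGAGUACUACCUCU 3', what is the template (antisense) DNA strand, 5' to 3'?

Replace U with T to get the coding DNA strand: GTCACACTGCTAAGTAGATGAGCACTCCCTTTCGACAGTTTTTACCGTCAAGGAATCTCGGAGTACTACCTCT. The template strand is its reverse complement (complement CAGTGTGACGATTCATCTACTCGTGAGGGAAAGCTGTCAAAAATGGCAGTTCCTTAGAGCCTCATGATGGAGA, then reverse).

5'-AGAGGTAGTACTCCGAGATTCCTTGACGGTAAAAACTGTCGAAAGGGAGTGCTCATCTACTTAGCAGTGTGAC-3'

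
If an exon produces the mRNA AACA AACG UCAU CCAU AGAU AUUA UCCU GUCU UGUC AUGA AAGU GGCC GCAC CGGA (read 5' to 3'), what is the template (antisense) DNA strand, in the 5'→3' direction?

5'-TCCGGTGCGGCCACTTTCATGACAAGACAGGATAATATCTATGGATGACGTTTGTT-3'

Replace U with T to get the coding DNA strand: AACAAACGTCATCCATAGATATTATCCTGTCTTGTCATGAAAGTGGCCGCACCGGA. The template strand is its reverse complement (complement TTGTTTGCAGTAGGTATCTATAATAGGACAGAACAGTACTTTCACCGGCGTGGCCT, then reverse).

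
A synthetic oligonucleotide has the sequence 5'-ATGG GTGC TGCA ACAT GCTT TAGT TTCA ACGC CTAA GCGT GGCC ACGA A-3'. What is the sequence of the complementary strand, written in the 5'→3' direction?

5'-TTCGTGGCCACGCTTAGGCGTTGAAACTAAAGCATGTTGCAGCACCCAT-3'

Pairing A↔T and G↔C gives TACCCACGACGTTGTACGAAATCAAAGTTGCGGATTCGCACCGGTGCTT, running 3'→5'. Reverse for the 5'→3' convention.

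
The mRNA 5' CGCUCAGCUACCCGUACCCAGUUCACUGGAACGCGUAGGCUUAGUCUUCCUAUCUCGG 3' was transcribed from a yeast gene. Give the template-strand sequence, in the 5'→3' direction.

5'-CCGAGATAGGAAGACTAAGCCTACGCGTTCCAGTGAACTGGGTACGGGTAGCTGAGCG-3'

Replace U with T to get the coding DNA strand: CGCTCAGCTACCCGTACCCAGTTCACTGGAACGCGTAGGCTTAGTCTTCCTATCTCGG. The template strand is its reverse complement (complement GCGAGTCGATGGGCATGGGTCAAGTGACCTTGCGCATCCGAATCAGAAGGATAGAGCC, then reverse).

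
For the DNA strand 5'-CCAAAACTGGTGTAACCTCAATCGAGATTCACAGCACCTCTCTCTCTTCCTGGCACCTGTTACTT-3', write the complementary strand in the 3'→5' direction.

Base-pairing A↔T, G↔C gives the complement. The complementary strand is antiparallel, so paired with a 5'→3' strand it runs 3'→5'.

3'-GGTTTTGACCACATTGGAGTTAGCTCTAAGTGTCGTGGAGAGAGAGAAGGACCGTGGACAATGAA-5'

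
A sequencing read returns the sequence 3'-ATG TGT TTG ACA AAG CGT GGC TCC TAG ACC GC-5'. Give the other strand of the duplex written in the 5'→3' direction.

5'-TACACAAACTGTTTCGCACCGAGGATCTGGCG-3'

The strand is given 3'→5', so its complement runs 5'→3' in the same left-to-right order: pair each base A↔T, G↔C.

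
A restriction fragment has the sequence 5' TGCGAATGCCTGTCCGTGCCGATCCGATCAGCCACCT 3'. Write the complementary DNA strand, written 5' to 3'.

5'-AGGTGGCTGATCGGATCGGCACGGACAGGCATTCGCA-3'

The complement of TGCGAATGCCTGTCCGTGCCGATCCGATCAGCCACCT is ACGCTTACGGACAGGCACGGCTAGGCTAGTCGGTGGA (A↔T, G↔C). DNA strands are antiparallel, so the complementary strand runs 3'→5'; reversing gives the 5'→3' form.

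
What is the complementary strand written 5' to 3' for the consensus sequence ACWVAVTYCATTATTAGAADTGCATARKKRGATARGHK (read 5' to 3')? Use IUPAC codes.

5'-MDCYTATCYMMYTATGCAHTTCTAATAATGRABTBWGT-3'

Standard pairs A↔T, G↔C; ambiguity codes pair R↔Y, K↔M, W↔W, D↔H, V↔B. Complement (TGWBTBARGTAATAATCTTHACGTATYMMYCTATYCDM), then reverse for 5'→3'.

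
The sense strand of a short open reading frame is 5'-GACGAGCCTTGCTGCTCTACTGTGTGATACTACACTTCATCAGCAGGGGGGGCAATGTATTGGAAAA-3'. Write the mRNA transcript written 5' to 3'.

5'-GACGAGCCUUGCUGCUCUACUGUGUGAUACUACACUUCAUCAGCAGGGGGGGCAAUGUAUUGGAAAA-3'

The mRNA is synthesized from the template strand, so it matches the coding strand with T replaced by U.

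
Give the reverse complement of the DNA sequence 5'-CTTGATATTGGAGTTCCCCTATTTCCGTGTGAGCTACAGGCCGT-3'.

5'-ACGGCCTGTAGCTCACACGGAAATAGGGGAACTCCAATATCAAG-3'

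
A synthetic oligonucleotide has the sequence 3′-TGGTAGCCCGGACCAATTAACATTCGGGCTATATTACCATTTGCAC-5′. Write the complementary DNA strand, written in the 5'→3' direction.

The strand is given 3'→5', so its complement runs 5'→3' in the same left-to-right order: pair each base A↔T, G↔C.

5′-ACCATCGGGCCTGGTTAATTGTAAGCCCGATATAATGGTAAACGTG-3′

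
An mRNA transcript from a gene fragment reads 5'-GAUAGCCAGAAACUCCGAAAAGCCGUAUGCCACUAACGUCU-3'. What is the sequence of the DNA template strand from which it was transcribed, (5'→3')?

Replace U with T to get the coding DNA strand: GATAGCCAGAAACTCCGAAAAGCCGTATGCCACTAACGTCT. The template strand is its reverse complement (complement CTATCGGTCTTTGAGGCTTTTCGGCATACGGTGATTGCAGA, then reverse).

5'-AGACGTTAGTGGCATACGGCTTTTCGGAGTTTCTGGCTATC-3'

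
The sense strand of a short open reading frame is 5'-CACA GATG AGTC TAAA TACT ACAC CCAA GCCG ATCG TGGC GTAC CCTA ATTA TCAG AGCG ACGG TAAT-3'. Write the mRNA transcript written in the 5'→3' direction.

5′-CACAGAUGAGUCUAAAUACUACACCCAAGCCGAUCGUGGCGUACCCUAAUUAUCAGAGCGACGGUAAU-3′

The mRNA is synthesized from the template strand, so it matches the coding strand with T replaced by U.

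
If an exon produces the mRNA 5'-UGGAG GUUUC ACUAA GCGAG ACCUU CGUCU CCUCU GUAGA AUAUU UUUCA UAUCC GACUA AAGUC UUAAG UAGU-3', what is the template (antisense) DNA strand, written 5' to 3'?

5'-ACTACTTAAGACTTTAGTCGGATATGAAAAATATTCTACAGAGGAGACGAAGGTCTCGCTTAGTGAAACCTCCA-3'

Replace U with T to get the coding DNA strand: TGGAGGTTTCACTAAGCGAGACCTTCGTCTCCTCTGTAGAATATTTTTCATATCCGACTAAAGTCTTAAGTAGT. The template strand is its reverse complement (complement ACCTCCAAAGTGATTCGCTCTGGAAGCAGAGGAGACATCTTATAAAAAGTATAGGCTGATTTCAGAATTCATCA, then reverse).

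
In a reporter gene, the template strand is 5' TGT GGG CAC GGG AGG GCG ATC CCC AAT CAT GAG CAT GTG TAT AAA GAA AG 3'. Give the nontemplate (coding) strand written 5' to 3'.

The coding strand is complementary and antiparallel to the template: take the complement (A↔T, G↔C) and reverse.

5'-CTTTCTTTATACACATGCTCATGATTGGGGATCGCCCTCCCGTGCCCACA-3'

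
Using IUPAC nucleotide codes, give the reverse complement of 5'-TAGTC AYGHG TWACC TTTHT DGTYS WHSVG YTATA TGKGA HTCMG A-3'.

Standard pairs A↔T, G↔C; ambiguity codes pair Y↔R, M↔K, W↔W, S↔S, D↔H, V↔B. Complement (ATCAGTRCDCAWTGGAAADAHCARSWDSBCRATATACMCTDAGKCT), then reverse for 5'→3'.

5'-TCKGADTCMCATATARCBSDWSRACHADAAAGGTWACDCRTGACTA-3'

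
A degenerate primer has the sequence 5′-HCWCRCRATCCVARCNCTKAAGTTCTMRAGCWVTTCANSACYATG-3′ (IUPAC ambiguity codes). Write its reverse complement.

5'-CATRGTSNTGAABWGCTYKAGAACTTMAGNGYTBGGATYGYGWGD-3'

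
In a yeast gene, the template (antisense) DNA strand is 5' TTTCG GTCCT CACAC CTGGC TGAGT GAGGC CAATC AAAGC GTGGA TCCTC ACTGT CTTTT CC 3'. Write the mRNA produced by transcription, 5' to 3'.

RNA polymerase reads the template 3'→5' and synthesizes mRNA 5'→3' by base-pairing (A→U, T→A, G↔C). The complement of the template is AAAGCCAGGAGTGTGGACCGACTCACTCCGGTTAGTTTCGCACCTAGGAGTGACAGAAAAGG; antiparallel, so 5'→3' the coding strand is GGAAAAGACAGTGAGGATCCACGCTTTGATTGGCCTCACTCAGCCAGGTGTGAGGACCGAAA. Replace T with U for the mRNA.

5'-GGAAAAGACAGUGAGGAUCCACGCUUUGAUUGGCCUCACUCAGCCAGGUGUGAGGACCGAAA-3'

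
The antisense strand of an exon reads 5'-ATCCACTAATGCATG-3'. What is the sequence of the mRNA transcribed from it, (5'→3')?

The mRNA has the sequence of the coding strand (reverse complement of the template) with T→U. Reverse complement of ATCCACTAATGCATG is CATGCATTAGTGGAT; then T→U.

5'-CAUGCAUUAGUGGAU-3'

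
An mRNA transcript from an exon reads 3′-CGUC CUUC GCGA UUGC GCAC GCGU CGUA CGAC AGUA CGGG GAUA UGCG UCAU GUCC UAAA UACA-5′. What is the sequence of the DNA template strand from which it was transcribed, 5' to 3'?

Written 5'→3' the mRNA is ACAUAAAUCCUGUACUGCGUAUAGGGGCAUGACAGCAUGCUGCGCACGCGUUAGCGCUUCCUGC, so the coding DNA strand is ACATAAATCCTGTACTGCGTATAGGGGCATGACAGCATGCTGCGCACGCGTTAGCGCTTCCTGC. The template is its reverse complement.

5'-GCAGGAAGCGCTAACGCGTGCGCAGCATGCTGTCATGCCCCTATACGCAGTACAGGATTTATGT-3'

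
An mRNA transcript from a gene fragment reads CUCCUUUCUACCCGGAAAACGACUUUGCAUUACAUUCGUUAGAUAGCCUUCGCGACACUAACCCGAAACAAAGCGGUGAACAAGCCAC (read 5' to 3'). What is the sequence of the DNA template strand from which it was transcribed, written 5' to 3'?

Replace U with T to get the coding DNA strand: CTCCTTTCTACCCGGAAAACGACTTTGCATTACATTCGTTAGATAGCCTTCGCGACACTAACCCGAAACAAAGCGGTGAACAAGCCAC. The template strand is its reverse complement (complement GAGGAAAGATGGGCCTTTTGCTGAAACGTAATGTAAGCAATCTATCGGAAGCGCTGTGATTGGGCTTTGTTTCGCCACTTGTTCGGTG, then reverse).

5′-GTGGCTTGTTCACCGCTTTGTTTCGGGTTAGTGTCGCGAAGGCTATCTAACGAATGTAATGCAAAGTCGTTTTCCGGGTAGAAAGGAG-3′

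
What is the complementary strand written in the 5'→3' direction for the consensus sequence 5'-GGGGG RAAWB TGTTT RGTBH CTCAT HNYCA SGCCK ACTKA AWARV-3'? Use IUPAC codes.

5'-BYTWTTMAGTMGGCSTGRNDATGAGDVACYAAACAVWTTYCCCCC-3'

Standard pairs A↔T, G↔C; ambiguity codes pair R↔Y, K↔M, W↔W, S↔S, B↔V, H↔D, N↔N. Complement (CCCCCYTTWVACAAAYCAVDGAGTADNRGTSCGGMTGAMTTWTYB), then reverse for 5'→3'.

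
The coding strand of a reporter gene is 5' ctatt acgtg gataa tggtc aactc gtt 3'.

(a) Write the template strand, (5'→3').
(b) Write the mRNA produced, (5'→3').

(a) 5'-AACGAGTTGACCATTATCCACGTAATAG-3'
(b) 5'-CUAUUACGUGGAUAAUGGUCAACUCGUU-3'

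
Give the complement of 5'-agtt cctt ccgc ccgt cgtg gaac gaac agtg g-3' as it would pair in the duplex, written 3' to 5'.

Base-pairing A↔T, G↔C gives the complement. The complementary strand is antiparallel, so paired with a 5'→3' strand it runs 3'→5'.

3′-TCAAGGAAGGCGGGCAGCACCTTGCTTGTCACC-5′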